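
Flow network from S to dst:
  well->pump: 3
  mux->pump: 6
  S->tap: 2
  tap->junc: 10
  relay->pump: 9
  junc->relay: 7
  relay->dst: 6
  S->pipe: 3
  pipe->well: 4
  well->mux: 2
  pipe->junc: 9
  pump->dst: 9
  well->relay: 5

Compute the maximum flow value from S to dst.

5

Augment S->tap->junc->relay->dst: bottleneck 2. Total 2.
Augment S->pipe->well->relay->dst: bottleneck 3. Total 5.
No augmenting path remains in the residual graph.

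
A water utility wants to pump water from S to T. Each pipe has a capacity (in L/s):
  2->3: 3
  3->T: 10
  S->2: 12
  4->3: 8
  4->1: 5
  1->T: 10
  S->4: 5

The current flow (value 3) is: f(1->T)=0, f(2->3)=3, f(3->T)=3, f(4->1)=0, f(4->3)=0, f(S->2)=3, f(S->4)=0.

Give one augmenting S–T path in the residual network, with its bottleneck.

S->4->3->T, bottleneck 5

Residual along S->4->3->T: S->4: 5, 4->3: 8, 3->T: 7.
Bottleneck = min = 5.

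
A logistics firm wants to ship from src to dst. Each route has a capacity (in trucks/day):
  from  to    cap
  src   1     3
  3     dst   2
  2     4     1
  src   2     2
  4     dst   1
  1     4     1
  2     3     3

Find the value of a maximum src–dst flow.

Augment src→2→3→dst: bottleneck 2. Total 2.
Augment src→1→4→dst: bottleneck 1. Total 3.
No augmenting path remains in the residual graph.

3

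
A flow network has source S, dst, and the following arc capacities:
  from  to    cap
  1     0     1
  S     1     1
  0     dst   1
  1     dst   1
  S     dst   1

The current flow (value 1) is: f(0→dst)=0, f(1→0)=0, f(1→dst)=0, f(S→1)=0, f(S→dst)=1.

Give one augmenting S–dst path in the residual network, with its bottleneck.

S→1→dst, bottleneck 1

Residual along S→1→dst: S→1: 1, 1→dst: 1.
Bottleneck = min = 1.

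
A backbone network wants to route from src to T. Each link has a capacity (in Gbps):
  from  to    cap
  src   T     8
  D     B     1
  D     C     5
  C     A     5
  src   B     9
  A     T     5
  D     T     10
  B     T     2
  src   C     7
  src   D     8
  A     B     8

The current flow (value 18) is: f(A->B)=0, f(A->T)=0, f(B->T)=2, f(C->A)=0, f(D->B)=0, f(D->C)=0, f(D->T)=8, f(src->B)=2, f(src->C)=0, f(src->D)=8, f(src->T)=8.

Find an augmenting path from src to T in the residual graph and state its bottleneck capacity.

Residual along src->C->A->T: src->C: 7, C->A: 5, A->T: 5.
Bottleneck = min = 5.

src->C->A->T, bottleneck 5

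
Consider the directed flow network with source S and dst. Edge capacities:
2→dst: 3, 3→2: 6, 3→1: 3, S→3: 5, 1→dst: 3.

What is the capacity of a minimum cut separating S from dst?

5

Max flow = 5 (via 2 augmenting paths).
In the residual at optimum, the set reachable from S is {S}.
Cut edges: S→3 (cap 5). Sum = 5.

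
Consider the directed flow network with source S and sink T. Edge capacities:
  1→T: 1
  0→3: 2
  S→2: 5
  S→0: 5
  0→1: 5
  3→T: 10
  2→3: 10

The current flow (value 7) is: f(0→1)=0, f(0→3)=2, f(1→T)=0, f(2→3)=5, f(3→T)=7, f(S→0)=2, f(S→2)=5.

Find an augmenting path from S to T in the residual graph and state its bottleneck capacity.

S→0→1→T, bottleneck 1

Residual along S→0→1→T: S→0: 3, 0→1: 5, 1→T: 1.
Bottleneck = min = 1.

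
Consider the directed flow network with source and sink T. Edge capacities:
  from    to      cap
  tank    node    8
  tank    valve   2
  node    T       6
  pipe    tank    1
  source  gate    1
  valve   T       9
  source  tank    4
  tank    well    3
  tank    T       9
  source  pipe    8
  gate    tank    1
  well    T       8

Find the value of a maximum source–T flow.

6

Augment source->tank->T: bottleneck 4. Total 4.
Augment source->gate->tank->T: bottleneck 1. Total 5.
Augment source->pipe->tank->T: bottleneck 1. Total 6.
No augmenting path remains in the residual graph.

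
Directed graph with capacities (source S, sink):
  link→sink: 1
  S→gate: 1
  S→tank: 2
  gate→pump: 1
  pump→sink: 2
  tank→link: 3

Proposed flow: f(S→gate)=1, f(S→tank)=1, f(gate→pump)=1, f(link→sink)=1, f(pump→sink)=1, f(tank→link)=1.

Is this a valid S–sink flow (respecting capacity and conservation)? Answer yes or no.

Yes

Every edge has 0 ≤ f(e) ≤ cap(e).
At each intermediate node, inflow equals outflow.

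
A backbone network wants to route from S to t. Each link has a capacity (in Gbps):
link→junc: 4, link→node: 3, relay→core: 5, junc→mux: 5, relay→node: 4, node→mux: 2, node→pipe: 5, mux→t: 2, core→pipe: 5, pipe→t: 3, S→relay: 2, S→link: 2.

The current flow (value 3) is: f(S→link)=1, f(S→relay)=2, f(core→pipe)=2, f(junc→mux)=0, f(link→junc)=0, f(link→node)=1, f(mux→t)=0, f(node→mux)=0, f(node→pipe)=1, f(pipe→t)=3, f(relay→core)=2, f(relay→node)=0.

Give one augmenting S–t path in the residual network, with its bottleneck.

S→link→node→mux→t, bottleneck 1

Residual along S→link→node→mux→t: S→link: 1, link→node: 2, node→mux: 2, mux→t: 2.
Bottleneck = min = 1.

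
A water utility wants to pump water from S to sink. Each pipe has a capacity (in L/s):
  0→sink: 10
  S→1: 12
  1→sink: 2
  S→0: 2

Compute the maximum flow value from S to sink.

Augment S→1→sink: bottleneck 2. Total 2.
Augment S→0→sink: bottleneck 2. Total 4.
No augmenting path remains in the residual graph.

4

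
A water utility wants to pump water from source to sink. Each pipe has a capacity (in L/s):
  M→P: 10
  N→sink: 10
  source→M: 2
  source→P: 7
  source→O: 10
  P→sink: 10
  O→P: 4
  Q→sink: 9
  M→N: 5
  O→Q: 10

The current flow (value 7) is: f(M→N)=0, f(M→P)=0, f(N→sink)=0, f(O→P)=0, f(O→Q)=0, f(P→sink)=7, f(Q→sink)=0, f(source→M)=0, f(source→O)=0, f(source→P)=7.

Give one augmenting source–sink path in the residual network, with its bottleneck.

source→M→P→sink, bottleneck 2

Residual along source→M→P→sink: source→M: 2, M→P: 10, P→sink: 3.
Bottleneck = min = 2.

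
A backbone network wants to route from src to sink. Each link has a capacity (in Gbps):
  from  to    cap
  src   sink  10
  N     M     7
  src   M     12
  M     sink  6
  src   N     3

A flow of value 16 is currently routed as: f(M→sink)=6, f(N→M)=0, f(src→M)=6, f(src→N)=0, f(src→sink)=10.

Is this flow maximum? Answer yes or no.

Residual reachable from src: {M, N, src}; sink is not reachable.
Saturated cut: src→sink, M→sink with total capacity 16 = current flow value. Flow is maximum.

Yes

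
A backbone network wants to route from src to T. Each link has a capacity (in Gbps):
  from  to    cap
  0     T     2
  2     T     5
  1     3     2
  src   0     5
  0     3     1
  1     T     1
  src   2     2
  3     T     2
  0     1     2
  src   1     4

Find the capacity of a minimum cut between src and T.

7

Max flow = 7 (via 5 augmenting paths).
In the residual at optimum, the set reachable from src is {0, 1, 3, src}.
Cut edges: src→2 (cap 2), 0→T (cap 2), 1→T (cap 1), 3→T (cap 2). Sum = 7.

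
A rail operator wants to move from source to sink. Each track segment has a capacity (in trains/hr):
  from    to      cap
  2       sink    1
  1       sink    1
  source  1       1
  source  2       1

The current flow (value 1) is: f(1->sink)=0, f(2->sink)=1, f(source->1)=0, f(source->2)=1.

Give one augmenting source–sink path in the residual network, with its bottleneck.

source->1->sink, bottleneck 1

Residual along source->1->sink: source->1: 1, 1->sink: 1.
Bottleneck = min = 1.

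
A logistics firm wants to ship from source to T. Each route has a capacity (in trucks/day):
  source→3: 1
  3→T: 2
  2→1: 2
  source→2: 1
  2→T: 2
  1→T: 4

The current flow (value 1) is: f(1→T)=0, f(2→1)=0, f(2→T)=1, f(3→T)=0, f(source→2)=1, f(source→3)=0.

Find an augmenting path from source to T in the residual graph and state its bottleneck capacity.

Residual along source→3→T: source→3: 1, 3→T: 2.
Bottleneck = min = 1.

source→3→T, bottleneck 1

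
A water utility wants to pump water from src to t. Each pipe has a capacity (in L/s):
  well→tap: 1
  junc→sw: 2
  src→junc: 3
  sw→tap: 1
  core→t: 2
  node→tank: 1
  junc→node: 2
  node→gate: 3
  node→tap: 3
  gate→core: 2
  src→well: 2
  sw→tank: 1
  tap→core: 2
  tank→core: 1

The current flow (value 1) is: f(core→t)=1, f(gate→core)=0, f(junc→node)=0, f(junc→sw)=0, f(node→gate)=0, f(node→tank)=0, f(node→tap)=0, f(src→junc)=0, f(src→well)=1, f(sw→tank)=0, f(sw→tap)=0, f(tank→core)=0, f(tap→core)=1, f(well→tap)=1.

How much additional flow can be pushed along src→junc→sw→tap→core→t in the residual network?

1

Residual capacities along the path: src→junc: 3, junc→sw: 2, sw→tap: 1, tap→core: 1, core→t: 1.
Minimum is 1.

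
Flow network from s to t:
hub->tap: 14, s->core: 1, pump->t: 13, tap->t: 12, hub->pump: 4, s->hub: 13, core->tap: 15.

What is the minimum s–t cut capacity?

14

Max flow = 14 (via 3 augmenting paths).
In the residual at optimum, the set reachable from s is {s}.
Cut edges: s->hub (cap 13), s->core (cap 1). Sum = 14.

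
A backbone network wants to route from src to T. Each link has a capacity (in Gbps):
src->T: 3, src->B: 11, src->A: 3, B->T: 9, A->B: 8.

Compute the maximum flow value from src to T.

Augment src->T: bottleneck 3. Total 3.
Augment src->B->T: bottleneck 9. Total 12.
No augmenting path remains in the residual graph.

12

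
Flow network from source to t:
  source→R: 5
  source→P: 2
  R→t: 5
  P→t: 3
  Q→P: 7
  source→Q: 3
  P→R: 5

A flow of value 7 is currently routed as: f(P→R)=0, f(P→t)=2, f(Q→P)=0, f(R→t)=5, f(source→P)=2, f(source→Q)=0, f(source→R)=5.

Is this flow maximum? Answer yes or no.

Residual path source→Q→P→t has bottleneck 1 > 0.
Pushing 1 along it raises the flow to 8, so the given flow is not maximum.

No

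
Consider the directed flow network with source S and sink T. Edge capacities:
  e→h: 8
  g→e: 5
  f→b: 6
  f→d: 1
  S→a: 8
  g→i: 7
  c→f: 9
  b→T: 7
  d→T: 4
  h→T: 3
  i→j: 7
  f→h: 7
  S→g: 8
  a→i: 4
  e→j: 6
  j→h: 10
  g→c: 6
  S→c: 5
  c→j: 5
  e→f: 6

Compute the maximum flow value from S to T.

10

Augment S→g→e→h→T: bottleneck 3. Total 3.
Augment S→c→f→b→T: bottleneck 5. Total 8.
Augment S→g→c→f→b→T: bottleneck 1. Total 9.
Augment S→g→c→f→d→T: bottleneck 1. Total 10.
No augmenting path remains in the residual graph.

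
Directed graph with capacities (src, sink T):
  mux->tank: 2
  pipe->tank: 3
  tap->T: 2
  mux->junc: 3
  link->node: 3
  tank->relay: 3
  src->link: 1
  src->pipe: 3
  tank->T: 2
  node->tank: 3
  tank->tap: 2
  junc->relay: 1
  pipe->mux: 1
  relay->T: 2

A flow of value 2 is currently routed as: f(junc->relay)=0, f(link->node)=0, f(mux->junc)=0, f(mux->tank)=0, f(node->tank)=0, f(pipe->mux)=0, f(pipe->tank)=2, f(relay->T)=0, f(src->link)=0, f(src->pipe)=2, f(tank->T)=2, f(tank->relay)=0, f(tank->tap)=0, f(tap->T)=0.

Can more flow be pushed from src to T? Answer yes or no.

Yes

Residual path src->pipe->tank->relay->T has bottleneck 1 > 0.
Pushing 1 along it raises the flow to 3, so the given flow is not maximum.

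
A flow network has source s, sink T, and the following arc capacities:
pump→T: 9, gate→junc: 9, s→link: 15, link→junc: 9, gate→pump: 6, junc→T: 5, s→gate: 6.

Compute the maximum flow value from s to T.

11

Augment s→gate→pump→T: bottleneck 6. Total 6.
Augment s→link→junc→T: bottleneck 5. Total 11.
No augmenting path remains in the residual graph.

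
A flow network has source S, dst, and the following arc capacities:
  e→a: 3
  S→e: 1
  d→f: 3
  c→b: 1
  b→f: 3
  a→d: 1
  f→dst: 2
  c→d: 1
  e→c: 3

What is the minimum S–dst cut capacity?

1

Max flow = 1 (via 1 augmenting path).
In the residual at optimum, the set reachable from S is {S}.
Cut edges: S→e (cap 1). Sum = 1.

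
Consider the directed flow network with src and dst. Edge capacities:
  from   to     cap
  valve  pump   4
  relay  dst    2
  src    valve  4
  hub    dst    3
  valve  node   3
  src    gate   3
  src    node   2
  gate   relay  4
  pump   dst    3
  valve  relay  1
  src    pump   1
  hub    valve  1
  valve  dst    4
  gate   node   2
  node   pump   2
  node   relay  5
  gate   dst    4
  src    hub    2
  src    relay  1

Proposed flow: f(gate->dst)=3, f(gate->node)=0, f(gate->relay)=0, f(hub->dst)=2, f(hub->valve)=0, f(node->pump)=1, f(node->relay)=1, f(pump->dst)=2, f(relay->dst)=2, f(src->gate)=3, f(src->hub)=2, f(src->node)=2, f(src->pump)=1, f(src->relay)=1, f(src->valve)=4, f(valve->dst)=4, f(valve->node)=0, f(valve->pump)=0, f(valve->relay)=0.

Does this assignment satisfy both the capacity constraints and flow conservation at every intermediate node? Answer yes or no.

Yes

Every edge has 0 ≤ f(e) ≤ cap(e).
At each intermediate node, inflow equals outflow.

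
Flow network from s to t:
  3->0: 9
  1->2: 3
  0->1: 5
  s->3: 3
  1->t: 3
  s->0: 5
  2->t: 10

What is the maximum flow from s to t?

5

Augment s->0->1->t: bottleneck 3. Total 3.
Augment s->0->1->2->t: bottleneck 2. Total 5.
No augmenting path remains in the residual graph.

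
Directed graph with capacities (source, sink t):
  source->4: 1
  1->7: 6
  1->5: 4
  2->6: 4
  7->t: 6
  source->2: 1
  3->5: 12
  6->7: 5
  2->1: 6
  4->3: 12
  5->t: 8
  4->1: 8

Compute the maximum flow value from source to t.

Augment source->4->3->5->t: bottleneck 1. Total 1.
Augment source->2->1->5->t: bottleneck 1. Total 2.
No augmenting path remains in the residual graph.

2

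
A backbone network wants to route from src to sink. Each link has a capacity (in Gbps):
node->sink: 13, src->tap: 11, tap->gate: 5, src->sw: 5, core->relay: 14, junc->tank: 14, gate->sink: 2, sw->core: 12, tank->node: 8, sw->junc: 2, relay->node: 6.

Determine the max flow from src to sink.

Augment src->tap->gate->sink: bottleneck 2. Total 2.
Augment src->sw->junc->tank->node->sink: bottleneck 2. Total 4.
Augment src->sw->core->relay->node->sink: bottleneck 3. Total 7.
No augmenting path remains in the residual graph.

7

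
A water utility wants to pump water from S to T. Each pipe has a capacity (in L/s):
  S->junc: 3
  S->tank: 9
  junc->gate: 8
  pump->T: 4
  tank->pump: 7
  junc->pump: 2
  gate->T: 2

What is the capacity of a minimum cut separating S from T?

Max flow = 6 (via 2 augmenting paths).
In the residual at optimum, the set reachable from S is {S, gate, junc, pump, tank}.
Cut edges: pump->T (cap 4), gate->T (cap 2). Sum = 6.

6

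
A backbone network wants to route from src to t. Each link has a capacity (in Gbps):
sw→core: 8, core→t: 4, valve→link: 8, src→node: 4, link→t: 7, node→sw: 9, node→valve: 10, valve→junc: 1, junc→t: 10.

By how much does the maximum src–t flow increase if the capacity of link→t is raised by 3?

0

Original max flow = 4.
Edge link→t does not cross the min cut (source side {src}), so extra capacity there cannot help.
New max flow = 4. Increase = 0.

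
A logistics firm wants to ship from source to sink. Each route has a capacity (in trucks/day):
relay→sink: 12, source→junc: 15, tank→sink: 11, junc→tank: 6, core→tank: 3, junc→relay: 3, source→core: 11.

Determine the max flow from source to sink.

Augment source→junc→relay→sink: bottleneck 3. Total 3.
Augment source→junc→tank→sink: bottleneck 6. Total 9.
Augment source→core→tank→sink: bottleneck 3. Total 12.
No augmenting path remains in the residual graph.

12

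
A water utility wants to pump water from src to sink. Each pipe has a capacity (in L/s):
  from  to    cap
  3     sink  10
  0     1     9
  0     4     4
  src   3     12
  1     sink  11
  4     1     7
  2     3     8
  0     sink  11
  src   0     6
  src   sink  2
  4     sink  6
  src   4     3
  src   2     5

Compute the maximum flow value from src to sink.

21

Augment src->sink: bottleneck 2. Total 2.
Augment src->0->sink: bottleneck 6. Total 8.
Augment src->4->sink: bottleneck 3. Total 11.
Augment src->3->sink: bottleneck 10. Total 21.
No augmenting path remains in the residual graph.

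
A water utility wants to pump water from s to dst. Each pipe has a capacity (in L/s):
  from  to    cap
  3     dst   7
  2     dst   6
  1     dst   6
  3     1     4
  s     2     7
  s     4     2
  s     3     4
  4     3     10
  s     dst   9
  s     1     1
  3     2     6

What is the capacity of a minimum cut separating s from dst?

22

Max flow = 22 (via 5 augmenting paths).
In the residual at optimum, the set reachable from s is {2, s}.
Cut edges: s->4 (cap 2), s->3 (cap 4), s->1 (cap 1), s->dst (cap 9), 2->dst (cap 6). Sum = 22.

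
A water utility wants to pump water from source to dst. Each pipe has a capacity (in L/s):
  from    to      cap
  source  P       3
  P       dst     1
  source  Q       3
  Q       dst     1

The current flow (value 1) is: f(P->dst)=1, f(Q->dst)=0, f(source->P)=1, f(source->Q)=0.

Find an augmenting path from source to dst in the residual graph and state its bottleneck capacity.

source->Q->dst, bottleneck 1

Residual along source->Q->dst: source->Q: 3, Q->dst: 1.
Bottleneck = min = 1.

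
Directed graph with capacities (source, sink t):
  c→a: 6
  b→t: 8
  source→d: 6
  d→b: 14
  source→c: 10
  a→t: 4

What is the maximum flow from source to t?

10

Augment source→d→b→t: bottleneck 6. Total 6.
Augment source→c→a→t: bottleneck 4. Total 10.
No augmenting path remains in the residual graph.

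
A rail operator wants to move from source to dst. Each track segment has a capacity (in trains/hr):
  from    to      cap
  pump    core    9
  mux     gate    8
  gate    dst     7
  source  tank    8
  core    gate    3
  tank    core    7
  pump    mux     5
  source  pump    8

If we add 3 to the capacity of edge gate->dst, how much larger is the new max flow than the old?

1

Original max flow = 7.
After raising cap(gate->dst), augmenting paths through that edge carry 1 more unit.
New max flow = 8. Increase = 1.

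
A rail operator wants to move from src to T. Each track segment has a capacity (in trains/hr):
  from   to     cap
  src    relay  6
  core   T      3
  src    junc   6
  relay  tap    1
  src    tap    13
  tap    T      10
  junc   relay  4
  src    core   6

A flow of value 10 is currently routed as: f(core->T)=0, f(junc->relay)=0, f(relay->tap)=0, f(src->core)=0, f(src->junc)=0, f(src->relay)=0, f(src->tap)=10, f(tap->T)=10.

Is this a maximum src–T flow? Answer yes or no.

Residual path src->core->T has bottleneck 3 > 0.
Pushing 3 along it raises the flow to 13, so the given flow is not maximum.

No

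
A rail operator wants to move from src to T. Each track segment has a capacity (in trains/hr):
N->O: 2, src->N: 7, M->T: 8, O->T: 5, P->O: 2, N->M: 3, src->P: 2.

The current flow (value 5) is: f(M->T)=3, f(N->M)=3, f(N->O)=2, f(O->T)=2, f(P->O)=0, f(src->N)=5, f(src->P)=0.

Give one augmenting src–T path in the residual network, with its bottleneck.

Residual along src->P->O->T: src->P: 2, P->O: 2, O->T: 3.
Bottleneck = min = 2.

src->P->O->T, bottleneck 2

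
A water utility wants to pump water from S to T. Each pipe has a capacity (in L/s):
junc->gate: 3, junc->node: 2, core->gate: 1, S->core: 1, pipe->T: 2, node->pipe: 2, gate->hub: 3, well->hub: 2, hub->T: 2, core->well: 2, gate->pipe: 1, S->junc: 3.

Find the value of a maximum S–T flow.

Augment S->core->well->hub->T: bottleneck 1. Total 1.
Augment S->junc->gate->hub->T: bottleneck 1. Total 2.
Augment S->junc->gate->pipe->T: bottleneck 1. Total 3.
Augment S->junc->node->pipe->T: bottleneck 1. Total 4.
No augmenting path remains in the residual graph.

4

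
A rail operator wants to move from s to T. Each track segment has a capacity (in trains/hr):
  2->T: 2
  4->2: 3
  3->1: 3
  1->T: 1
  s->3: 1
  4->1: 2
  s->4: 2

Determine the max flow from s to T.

3

Augment s->4->2->T: bottleneck 2. Total 2.
Augment s->3->1->T: bottleneck 1. Total 3.
No augmenting path remains in the residual graph.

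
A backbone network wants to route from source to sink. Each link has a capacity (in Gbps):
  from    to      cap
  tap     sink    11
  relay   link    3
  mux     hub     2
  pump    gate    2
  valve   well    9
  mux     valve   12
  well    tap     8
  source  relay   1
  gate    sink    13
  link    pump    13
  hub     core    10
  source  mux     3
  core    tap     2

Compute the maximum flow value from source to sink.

Augment source->relay->link->pump->gate->sink: bottleneck 1. Total 1.
Augment source->mux->valve->well->tap->sink: bottleneck 3. Total 4.
No augmenting path remains in the residual graph.

4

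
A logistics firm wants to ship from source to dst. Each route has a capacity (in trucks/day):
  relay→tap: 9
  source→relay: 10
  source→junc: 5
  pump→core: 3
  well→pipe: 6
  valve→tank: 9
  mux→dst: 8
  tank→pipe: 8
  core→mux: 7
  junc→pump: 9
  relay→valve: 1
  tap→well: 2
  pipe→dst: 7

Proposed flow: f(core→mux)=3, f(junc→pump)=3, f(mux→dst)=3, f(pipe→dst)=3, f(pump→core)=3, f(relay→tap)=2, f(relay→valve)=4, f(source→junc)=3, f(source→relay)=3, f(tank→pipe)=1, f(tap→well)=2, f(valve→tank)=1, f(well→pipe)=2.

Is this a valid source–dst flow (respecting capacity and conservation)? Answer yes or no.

No

Capacity violated on relay→valve: flow 4 > capacity 1.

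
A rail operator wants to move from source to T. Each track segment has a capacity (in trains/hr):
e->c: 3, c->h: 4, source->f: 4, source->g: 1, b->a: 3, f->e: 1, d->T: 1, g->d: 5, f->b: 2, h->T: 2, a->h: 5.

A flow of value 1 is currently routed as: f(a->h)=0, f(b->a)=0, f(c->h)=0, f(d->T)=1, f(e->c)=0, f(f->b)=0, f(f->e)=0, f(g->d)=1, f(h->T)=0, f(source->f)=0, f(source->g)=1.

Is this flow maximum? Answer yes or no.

No

Residual path source->f->e->c->h->T has bottleneck 1 > 0.
Pushing 1 along it raises the flow to 2, so the given flow is not maximum.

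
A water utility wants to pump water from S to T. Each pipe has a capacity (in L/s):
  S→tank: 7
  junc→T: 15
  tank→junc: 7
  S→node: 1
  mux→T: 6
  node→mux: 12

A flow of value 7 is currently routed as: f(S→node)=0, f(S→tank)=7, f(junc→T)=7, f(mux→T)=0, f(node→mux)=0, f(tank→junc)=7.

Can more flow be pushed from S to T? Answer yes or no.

Residual path S→node→mux→T has bottleneck 1 > 0.
Pushing 1 along it raises the flow to 8, so the given flow is not maximum.

Yes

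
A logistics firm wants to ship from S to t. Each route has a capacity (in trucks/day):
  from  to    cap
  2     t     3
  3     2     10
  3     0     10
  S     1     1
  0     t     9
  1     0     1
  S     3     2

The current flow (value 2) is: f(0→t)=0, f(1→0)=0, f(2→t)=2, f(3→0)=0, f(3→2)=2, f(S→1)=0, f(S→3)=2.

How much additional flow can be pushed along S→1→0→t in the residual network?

1

Residual capacities along the path: S→1: 1, 1→0: 1, 0→t: 9.
Minimum is 1.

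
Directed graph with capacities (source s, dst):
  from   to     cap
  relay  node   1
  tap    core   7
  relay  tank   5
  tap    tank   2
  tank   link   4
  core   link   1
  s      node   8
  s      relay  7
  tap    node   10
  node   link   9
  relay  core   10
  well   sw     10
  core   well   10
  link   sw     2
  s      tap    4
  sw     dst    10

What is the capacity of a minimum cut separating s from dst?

10

Max flow = 10 (via 3 augmenting paths).
In the residual at optimum, the set reachable from s is {core, link, node, relay, s, sw, tank, tap, well}.
Cut edges: sw->dst (cap 10). Sum = 10.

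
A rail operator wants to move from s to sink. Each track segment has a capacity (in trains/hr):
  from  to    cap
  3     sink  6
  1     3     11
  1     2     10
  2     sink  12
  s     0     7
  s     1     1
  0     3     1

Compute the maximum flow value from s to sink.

Augment s->1->2->sink: bottleneck 1. Total 1.
Augment s->0->3->sink: bottleneck 1. Total 2.
No augmenting path remains in the residual graph.

2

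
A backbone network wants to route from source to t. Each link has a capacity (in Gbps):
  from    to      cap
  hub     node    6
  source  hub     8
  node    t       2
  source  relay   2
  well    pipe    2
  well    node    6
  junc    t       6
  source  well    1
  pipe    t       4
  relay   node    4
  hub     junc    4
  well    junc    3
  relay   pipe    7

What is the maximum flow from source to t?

Augment source→well→node→t: bottleneck 1. Total 1.
Augment source→hub→node→t: bottleneck 1. Total 2.
Augment source→hub→junc→t: bottleneck 4. Total 6.
Augment source→relay→pipe→t: bottleneck 2. Total 8.
Augment source→hub→node→well→junc→t: bottleneck 1. Total 9.
No augmenting path remains in the residual graph.

9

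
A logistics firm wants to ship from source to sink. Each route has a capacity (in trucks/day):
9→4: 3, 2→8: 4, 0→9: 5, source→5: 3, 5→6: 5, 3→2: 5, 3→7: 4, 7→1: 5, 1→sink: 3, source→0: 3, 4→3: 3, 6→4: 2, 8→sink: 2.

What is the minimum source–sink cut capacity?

Max flow = 3 (via 2 augmenting paths).
In the residual at optimum, the set reachable from source is {0, 4, 5, 6, 9, source}.
Cut edges: 4→3 (cap 3). Sum = 3.

3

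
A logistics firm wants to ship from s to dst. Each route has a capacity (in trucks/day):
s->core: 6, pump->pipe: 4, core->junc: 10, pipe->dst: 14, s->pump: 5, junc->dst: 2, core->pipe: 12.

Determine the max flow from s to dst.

10

Augment s->core->junc->dst: bottleneck 2. Total 2.
Augment s->core->pipe->dst: bottleneck 4. Total 6.
Augment s->pump->pipe->dst: bottleneck 4. Total 10.
No augmenting path remains in the residual graph.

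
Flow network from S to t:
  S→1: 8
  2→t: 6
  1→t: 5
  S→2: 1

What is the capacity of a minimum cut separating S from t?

Max flow = 6 (via 2 augmenting paths).
In the residual at optimum, the set reachable from S is {1, S}.
Cut edges: S→2 (cap 1), 1→t (cap 5). Sum = 6.

6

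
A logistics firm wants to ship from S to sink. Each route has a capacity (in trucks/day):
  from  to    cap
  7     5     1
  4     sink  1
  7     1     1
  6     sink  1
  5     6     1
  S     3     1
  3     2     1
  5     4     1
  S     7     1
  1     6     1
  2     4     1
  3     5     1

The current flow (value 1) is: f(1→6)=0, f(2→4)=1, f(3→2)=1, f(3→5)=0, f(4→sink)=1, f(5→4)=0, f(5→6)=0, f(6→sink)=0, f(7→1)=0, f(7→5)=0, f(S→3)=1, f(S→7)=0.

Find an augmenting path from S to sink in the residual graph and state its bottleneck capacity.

S→7→5→6→sink, bottleneck 1

Residual along S→7→5→6→sink: S→7: 1, 7→5: 1, 5→6: 1, 6→sink: 1.
Bottleneck = min = 1.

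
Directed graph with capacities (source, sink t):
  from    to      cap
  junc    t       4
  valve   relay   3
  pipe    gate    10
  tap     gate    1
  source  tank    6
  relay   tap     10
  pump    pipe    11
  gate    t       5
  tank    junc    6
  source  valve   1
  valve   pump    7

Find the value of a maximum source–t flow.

5

Augment source→tank→junc→t: bottleneck 4. Total 4.
Augment source→valve→relay→tap→gate→t: bottleneck 1. Total 5.
No augmenting path remains in the residual graph.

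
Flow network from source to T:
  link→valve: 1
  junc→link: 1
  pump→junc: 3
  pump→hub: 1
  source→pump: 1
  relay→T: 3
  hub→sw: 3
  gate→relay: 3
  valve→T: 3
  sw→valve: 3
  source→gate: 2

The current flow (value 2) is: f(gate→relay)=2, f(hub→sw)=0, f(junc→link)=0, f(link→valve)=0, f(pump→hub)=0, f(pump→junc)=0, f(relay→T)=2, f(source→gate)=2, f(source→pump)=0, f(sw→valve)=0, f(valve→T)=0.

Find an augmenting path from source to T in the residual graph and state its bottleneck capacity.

source→pump→hub→sw→valve→T, bottleneck 1

Residual along source→pump→hub→sw→valve→T: source→pump: 1, pump→hub: 1, hub→sw: 3, sw→valve: 3, valve→T: 3.
Bottleneck = min = 1.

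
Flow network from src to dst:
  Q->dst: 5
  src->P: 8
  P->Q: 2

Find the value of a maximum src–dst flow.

2

Augment src->P->Q->dst: bottleneck 2. Total 2.
No augmenting path remains in the residual graph.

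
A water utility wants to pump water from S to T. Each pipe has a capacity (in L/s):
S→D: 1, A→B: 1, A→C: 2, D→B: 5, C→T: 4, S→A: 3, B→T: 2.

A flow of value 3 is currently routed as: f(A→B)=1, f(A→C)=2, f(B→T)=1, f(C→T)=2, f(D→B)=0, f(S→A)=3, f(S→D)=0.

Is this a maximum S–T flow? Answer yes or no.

No

Residual path S→D→B→T has bottleneck 1 > 0.
Pushing 1 along it raises the flow to 4, so the given flow is not maximum.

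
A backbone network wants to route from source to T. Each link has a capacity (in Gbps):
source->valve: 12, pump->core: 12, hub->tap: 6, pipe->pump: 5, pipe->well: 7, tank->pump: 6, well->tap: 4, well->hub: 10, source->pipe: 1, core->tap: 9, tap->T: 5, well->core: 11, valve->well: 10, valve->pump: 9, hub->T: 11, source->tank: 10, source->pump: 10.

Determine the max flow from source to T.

15

Augment source->pipe->well->hub->T: bottleneck 1. Total 1.
Augment source->valve->well->hub->T: bottleneck 9. Total 10.
Augment source->valve->well->tap->T: bottleneck 1. Total 11.
Augment source->pump->core->tap->T: bottleneck 4. Total 15.
No augmenting path remains in the residual graph.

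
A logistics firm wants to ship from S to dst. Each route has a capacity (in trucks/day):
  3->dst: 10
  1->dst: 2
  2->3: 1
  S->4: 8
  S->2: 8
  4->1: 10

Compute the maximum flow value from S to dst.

Augment S->2->3->dst: bottleneck 1. Total 1.
Augment S->4->1->dst: bottleneck 2. Total 3.
No augmenting path remains in the residual graph.

3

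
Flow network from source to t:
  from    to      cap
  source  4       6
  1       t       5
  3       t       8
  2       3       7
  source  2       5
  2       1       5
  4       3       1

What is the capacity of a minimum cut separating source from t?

Max flow = 6 (via 2 augmenting paths).
In the residual at optimum, the set reachable from source is {4, source}.
Cut edges: source->2 (cap 5), 4->3 (cap 1). Sum = 6.

6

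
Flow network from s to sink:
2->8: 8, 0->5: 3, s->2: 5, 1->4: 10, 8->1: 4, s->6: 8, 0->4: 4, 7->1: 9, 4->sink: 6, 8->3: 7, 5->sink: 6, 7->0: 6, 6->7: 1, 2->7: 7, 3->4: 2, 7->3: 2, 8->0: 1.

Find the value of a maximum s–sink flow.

6

Augment s->6->7->3->4->sink: bottleneck 1. Total 1.
Augment s->2->7->3->4->sink: bottleneck 1. Total 2.
Augment s->2->7->0->4->sink: bottleneck 4. Total 6.
No augmenting path remains in the residual graph.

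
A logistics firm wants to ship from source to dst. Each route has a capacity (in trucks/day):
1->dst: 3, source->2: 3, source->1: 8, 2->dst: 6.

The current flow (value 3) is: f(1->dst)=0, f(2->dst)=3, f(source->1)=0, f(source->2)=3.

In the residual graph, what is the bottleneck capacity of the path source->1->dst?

Residual capacities along the path: source->1: 8, 1->dst: 3.
Minimum is 3.

3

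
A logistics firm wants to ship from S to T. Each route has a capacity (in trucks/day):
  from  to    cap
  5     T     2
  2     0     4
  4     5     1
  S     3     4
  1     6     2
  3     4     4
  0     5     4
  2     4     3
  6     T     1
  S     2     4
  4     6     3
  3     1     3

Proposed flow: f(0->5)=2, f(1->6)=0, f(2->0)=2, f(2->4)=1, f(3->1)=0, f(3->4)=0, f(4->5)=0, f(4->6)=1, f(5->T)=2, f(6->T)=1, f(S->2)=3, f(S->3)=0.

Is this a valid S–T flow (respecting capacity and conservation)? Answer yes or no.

Yes

Every edge has 0 ≤ f(e) ≤ cap(e).
At each intermediate node, inflow equals outflow.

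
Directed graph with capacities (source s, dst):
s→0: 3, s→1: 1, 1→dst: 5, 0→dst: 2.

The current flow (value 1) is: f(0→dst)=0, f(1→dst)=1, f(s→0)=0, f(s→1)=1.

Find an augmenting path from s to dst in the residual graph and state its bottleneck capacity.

s→0→dst, bottleneck 2

Residual along s→0→dst: s→0: 3, 0→dst: 2.
Bottleneck = min = 2.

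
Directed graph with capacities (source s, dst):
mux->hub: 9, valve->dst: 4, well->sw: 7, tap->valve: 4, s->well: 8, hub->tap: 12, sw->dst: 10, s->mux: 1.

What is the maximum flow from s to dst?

8

Augment s->well->sw->dst: bottleneck 7. Total 7.
Augment s->mux->hub->tap->valve->dst: bottleneck 1. Total 8.
No augmenting path remains in the residual graph.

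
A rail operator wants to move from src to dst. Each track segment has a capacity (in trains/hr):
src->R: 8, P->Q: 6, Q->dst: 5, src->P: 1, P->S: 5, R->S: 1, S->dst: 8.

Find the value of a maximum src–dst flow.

Augment src->P->Q->dst: bottleneck 1. Total 1.
Augment src->R->S->dst: bottleneck 1. Total 2.
No augmenting path remains in the residual graph.

2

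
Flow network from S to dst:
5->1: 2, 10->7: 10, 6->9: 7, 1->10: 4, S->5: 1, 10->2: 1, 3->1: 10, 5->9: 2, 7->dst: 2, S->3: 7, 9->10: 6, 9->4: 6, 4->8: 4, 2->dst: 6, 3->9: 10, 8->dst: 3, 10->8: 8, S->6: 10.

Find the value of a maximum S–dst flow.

6

Augment S->3->1->10->7->dst: bottleneck 2. Total 2.
Augment S->3->1->10->8->dst: bottleneck 2. Total 4.
Augment S->3->9->10->8->dst: bottleneck 1. Total 5.
Augment S->3->9->10->2->dst: bottleneck 1. Total 6.
No augmenting path remains in the residual graph.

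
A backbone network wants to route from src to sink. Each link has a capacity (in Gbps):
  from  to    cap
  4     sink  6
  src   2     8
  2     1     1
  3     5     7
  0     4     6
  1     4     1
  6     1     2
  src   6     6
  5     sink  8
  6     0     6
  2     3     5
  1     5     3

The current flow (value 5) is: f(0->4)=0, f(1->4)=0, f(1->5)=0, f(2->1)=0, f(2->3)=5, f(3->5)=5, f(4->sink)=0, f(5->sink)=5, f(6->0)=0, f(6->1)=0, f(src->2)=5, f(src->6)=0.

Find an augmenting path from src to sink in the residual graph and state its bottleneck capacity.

Residual along src->2->1->5->sink: src->2: 3, 2->1: 1, 1->5: 3, 5->sink: 3.
Bottleneck = min = 1.

src->2->1->5->sink, bottleneck 1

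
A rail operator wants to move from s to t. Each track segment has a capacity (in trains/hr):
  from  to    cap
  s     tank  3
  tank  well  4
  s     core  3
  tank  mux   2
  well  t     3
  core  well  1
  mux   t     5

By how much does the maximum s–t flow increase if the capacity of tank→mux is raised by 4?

0

Original max flow = 4.
Edge tank→mux does not cross the min cut (source side {core, s}), so extra capacity there cannot help.
New max flow = 4. Increase = 0.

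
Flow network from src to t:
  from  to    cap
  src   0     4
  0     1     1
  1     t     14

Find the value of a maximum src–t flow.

Augment src->0->1->t: bottleneck 1. Total 1.
No augmenting path remains in the residual graph.

1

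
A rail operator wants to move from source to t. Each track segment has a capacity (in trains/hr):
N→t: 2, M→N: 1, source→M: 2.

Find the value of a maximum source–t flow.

1

Augment source→M→N→t: bottleneck 1. Total 1.
No augmenting path remains in the residual graph.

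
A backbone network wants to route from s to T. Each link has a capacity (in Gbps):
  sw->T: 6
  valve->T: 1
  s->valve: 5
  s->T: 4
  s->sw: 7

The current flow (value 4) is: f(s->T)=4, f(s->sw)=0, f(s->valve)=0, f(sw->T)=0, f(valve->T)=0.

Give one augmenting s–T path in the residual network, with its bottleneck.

s->sw->T, bottleneck 6

Residual along s->sw->T: s->sw: 7, sw->T: 6.
Bottleneck = min = 6.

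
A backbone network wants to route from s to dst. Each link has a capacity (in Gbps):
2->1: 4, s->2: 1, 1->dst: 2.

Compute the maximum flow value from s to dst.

1

Augment s->2->1->dst: bottleneck 1. Total 1.
No augmenting path remains in the residual graph.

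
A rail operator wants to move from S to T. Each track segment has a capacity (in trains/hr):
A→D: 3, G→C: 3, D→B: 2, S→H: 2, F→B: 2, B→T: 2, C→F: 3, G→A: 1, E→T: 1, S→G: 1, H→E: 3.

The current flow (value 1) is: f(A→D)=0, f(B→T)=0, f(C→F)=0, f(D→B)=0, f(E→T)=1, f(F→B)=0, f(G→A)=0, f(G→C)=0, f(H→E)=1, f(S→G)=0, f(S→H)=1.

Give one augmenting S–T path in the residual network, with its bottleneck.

Residual along S→G→C→F→B→T: S→G: 1, G→C: 3, C→F: 3, F→B: 2, B→T: 2.
Bottleneck = min = 1.

S→G→C→F→B→T, bottleneck 1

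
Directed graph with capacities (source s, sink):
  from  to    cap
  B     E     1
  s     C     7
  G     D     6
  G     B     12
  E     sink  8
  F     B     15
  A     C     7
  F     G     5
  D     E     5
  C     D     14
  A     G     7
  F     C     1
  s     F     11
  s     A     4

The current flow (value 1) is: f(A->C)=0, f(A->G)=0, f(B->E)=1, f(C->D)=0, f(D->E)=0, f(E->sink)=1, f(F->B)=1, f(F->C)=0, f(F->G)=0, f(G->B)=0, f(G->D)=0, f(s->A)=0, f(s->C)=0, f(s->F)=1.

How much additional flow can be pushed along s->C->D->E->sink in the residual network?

Residual capacities along the path: s->C: 7, C->D: 14, D->E: 5, E->sink: 7.
Minimum is 5.

5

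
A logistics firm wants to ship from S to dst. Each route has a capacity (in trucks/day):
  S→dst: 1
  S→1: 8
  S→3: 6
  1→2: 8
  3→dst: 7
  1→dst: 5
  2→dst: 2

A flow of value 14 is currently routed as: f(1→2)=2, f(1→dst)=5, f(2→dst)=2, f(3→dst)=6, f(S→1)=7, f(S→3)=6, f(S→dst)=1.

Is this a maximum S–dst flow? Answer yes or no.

Yes

Residual reachable from S: {1, 2, S}; dst is not reachable.
Saturated cut: S→3, S→dst, 1→dst, 2→dst with total capacity 14 = current flow value. Flow is maximum.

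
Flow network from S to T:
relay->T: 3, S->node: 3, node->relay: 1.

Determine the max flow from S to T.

Augment S->node->relay->T: bottleneck 1. Total 1.
No augmenting path remains in the residual graph.

1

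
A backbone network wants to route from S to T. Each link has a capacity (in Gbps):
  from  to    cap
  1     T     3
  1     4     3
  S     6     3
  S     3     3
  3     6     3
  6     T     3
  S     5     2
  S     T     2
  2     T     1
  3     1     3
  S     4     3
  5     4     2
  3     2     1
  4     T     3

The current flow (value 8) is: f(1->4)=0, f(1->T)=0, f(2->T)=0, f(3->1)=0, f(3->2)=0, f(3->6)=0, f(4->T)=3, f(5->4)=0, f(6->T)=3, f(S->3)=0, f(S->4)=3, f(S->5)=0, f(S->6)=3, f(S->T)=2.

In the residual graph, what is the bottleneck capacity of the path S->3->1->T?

Residual capacities along the path: S->3: 3, 3->1: 3, 1->T: 3.
Minimum is 3.

3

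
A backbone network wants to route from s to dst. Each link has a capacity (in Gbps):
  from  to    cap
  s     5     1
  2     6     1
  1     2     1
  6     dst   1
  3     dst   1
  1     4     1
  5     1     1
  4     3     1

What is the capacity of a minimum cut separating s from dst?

1

Max flow = 1 (via 1 augmenting path).
In the residual at optimum, the set reachable from s is {s}.
Cut edges: s→5 (cap 1). Sum = 1.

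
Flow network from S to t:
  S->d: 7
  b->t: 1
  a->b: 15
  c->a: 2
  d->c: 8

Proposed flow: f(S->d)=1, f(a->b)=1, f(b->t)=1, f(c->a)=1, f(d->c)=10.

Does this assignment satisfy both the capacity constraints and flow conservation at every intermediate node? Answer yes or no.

Capacity violated on d->c: flow 10 > capacity 8.

No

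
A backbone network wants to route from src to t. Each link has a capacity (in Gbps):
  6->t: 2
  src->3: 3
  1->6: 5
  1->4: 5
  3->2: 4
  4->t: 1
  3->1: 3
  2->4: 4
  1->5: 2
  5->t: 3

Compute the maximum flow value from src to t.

3

Augment src->3->2->4->t: bottleneck 1. Total 1.
Augment src->3->1->6->t: bottleneck 2. Total 3.
No augmenting path remains in the residual graph.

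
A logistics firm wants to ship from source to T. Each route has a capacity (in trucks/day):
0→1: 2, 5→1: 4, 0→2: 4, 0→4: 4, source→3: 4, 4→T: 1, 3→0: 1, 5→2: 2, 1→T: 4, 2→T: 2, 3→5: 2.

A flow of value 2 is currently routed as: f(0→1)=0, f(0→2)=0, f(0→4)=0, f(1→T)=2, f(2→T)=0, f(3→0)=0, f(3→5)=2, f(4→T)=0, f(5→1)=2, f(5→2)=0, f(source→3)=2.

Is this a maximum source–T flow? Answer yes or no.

Residual path source→3→0→2→T has bottleneck 1 > 0.
Pushing 1 along it raises the flow to 3, so the given flow is not maximum.

No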